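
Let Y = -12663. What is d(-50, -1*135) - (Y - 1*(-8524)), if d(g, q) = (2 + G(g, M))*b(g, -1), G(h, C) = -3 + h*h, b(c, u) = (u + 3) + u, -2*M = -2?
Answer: 6638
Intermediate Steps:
M = 1 (M = -½*(-2) = 1)
b(c, u) = 3 + 2*u (b(c, u) = (3 + u) + u = 3 + 2*u)
G(h, C) = -3 + h²
d(g, q) = -1 + g² (d(g, q) = (2 + (-3 + g²))*(3 + 2*(-1)) = (-1 + g²)*(3 - 2) = (-1 + g²)*1 = -1 + g²)
d(-50, -1*135) - (Y - 1*(-8524)) = (-1 + (-50)²) - (-12663 - 1*(-8524)) = (-1 + 2500) - (-12663 + 8524) = 2499 - 1*(-4139) = 2499 + 4139 = 6638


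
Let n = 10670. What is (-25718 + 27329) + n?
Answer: 12281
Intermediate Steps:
(-25718 + 27329) + n = (-25718 + 27329) + 10670 = 1611 + 10670 = 12281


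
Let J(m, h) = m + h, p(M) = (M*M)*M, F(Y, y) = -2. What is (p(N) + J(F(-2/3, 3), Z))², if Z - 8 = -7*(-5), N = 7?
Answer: 147456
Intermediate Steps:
p(M) = M³ (p(M) = M²*M = M³)
Z = 43 (Z = 8 - 7*(-5) = 8 + 35 = 43)
J(m, h) = h + m
(p(N) + J(F(-2/3, 3), Z))² = (7³ + (43 - 2))² = (343 + 41)² = 384² = 147456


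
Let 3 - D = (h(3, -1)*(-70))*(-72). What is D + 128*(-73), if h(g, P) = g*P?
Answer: 5779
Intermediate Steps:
h(g, P) = P*g
D = 15123 (D = 3 - -1*3*(-70)*(-72) = 3 - (-3*(-70))*(-72) = 3 - 210*(-72) = 3 - 1*(-15120) = 3 + 15120 = 15123)
D + 128*(-73) = 15123 + 128*(-73) = 15123 - 9344 = 5779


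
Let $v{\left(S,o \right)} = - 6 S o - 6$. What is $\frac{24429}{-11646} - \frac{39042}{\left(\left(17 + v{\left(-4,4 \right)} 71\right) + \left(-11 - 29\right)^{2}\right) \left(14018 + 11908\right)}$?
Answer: $- \frac{93919595165}{44770131618} \approx -2.0978$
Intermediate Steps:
$v{\left(S,o \right)} = -6 - 6 S o$ ($v{\left(S,o \right)} = - 6 S o - 6 = -6 - 6 S o$)
$\frac{24429}{-11646} - \frac{39042}{\left(\left(17 + v{\left(-4,4 \right)} 71\right) + \left(-11 - 29\right)^{2}\right) \left(14018 + 11908\right)} = \frac{24429}{-11646} - \frac{39042}{\left(\left(17 + \left(-6 - \left(-24\right) 4\right) 71\right) + \left(-11 - 29\right)^{2}\right) \left(14018 + 11908\right)} = 24429 \left(- \frac{1}{11646}\right) - \frac{39042}{\left(\left(17 + \left(-6 + 96\right) 71\right) + \left(-40\right)^{2}\right) 25926} = - \frac{8143}{3882} - \frac{39042}{\left(\left(17 + 90 \cdot 71\right) + 1600\right) 25926} = - \frac{8143}{3882} - \frac{39042}{\left(\left(17 + 6390\right) + 1600\right) 25926} = - \frac{8143}{3882} - \frac{39042}{\left(6407 + 1600\right) 25926} = - \frac{8143}{3882} - \frac{39042}{8007 \cdot 25926} = - \frac{8143}{3882} - \frac{39042}{207589482} = - \frac{8143}{3882} - \frac{2169}{11532749} = - \frac{93919595165}{44770131618}$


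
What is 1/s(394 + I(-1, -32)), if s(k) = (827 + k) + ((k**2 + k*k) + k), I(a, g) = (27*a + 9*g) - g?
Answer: 1/25691 ≈ 3.8924e-5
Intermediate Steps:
I(a, g) = 8*g + 27*a (I(a, g) = (9*g + 27*a) - g = 8*g + 27*a)
s(k) = 827 + 2*k + 2*k**2 (s(k) = (827 + k) + ((k**2 + k**2) + k) = (827 + k) + (2*k**2 + k) = (827 + k) + (k + 2*k**2) = 827 + 2*k + 2*k**2)
1/s(394 + I(-1, -32)) = 1/(827 + 2*(394 + (8*(-32) + 27*(-1))) + 2*(394 + (8*(-32) + 27*(-1)))**2) = 1/(827 + 2*(394 + (-256 - 27)) + 2*(394 + (-256 - 27))**2) = 1/(827 + 2*(394 - 283) + 2*(394 - 283)**2) = 1/(827 + 2*111 + 2*111**2) = 1/(827 + 222 + 2*12321) = 1/(827 + 222 + 24642) = 1/25691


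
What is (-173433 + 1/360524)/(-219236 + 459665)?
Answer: -62526758891/86680424796 ≈ -0.72135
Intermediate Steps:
(-173433 + 1/360524)/(-219236 + 459665) = (-173433 + 1/360524)/240429 = -62526758891/360524*1/240429 = -62526758891/86680424796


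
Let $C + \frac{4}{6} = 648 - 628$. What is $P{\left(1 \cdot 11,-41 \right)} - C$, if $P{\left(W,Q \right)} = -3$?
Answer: $- \frac{67}{3} \approx -22.333$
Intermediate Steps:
$C = \frac{58}{3}$ ($C = - \frac{2}{3} + \left(648 - 628\right) = - \frac{2}{3} + 20 = \frac{58}{3} \approx 19.333$)
$P{\left(1 \cdot 11,-41 \right)} - C = -3 - \frac{58}{3} = - \frac{67}{3}$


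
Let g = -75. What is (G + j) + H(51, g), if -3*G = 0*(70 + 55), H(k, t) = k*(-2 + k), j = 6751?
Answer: 9250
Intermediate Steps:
G = 0 (G = -0*(70 + 55) = -0*125 = -⅓*0 = 0)
(G + j) + H(51, g) = (0 + 6751) + 51*(-2 + 51) = 6751 + 51*49 = 6751 + 2499 = 9250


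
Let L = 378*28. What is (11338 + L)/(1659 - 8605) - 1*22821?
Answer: -79268294/3473 ≈ -22824.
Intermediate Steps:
L = 10584
(11338 + L)/(1659 - 8605) - 1*22821 = (11338 + 10584)/(1659 - 8605) - 1*22821 = 21922/(-6946) - 22821 = 21922*(-1/6946) - 22821 = -10961/3473 - 22821 = -79268294/3473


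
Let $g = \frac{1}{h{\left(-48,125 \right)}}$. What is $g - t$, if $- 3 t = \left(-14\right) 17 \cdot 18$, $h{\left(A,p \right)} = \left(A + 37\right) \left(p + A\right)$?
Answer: $- \frac{1209517}{847} \approx -1428.0$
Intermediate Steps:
$h{\left(A,p \right)} = \left(37 + A\right) \left(A + p\right)$
$g = - \frac{1}{847}$ ($g = \frac{1}{\left(-48\right)^{2} + 37 \left(-48\right) + 37 \cdot 125 - 6000} = \frac{1}{2304 - 1776 + 4625 - 6000} = \frac{1}{-847} = - \frac{1}{847} \approx -0.0011806$)
$t = 1428$ ($t = - \frac{\left(-14\right) 17 \cdot 18}{3} = - \frac{\left(-238\right) 18}{3} = \left(- \frac{1}{3}\right) \left(-4284\right) = 1428$)
$g - t = - \frac{1}{847} - 1428 = - \frac{1209517}{847}$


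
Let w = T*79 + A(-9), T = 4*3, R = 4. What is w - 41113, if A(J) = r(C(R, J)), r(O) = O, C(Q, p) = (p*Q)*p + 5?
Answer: -39836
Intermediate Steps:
T = 12
C(Q, p) = 5 + Q*p**2 (C(Q, p) = (Q*p)*p + 5 = Q*p**2 + 5 = 5 + Q*p**2)
A(J) = 5 + 4*J**2
w = 1277 (w = 12*79 + (5 + 4*(-9)**2) = 948 + (5 + 4*81) = 948 + (5 + 324) = 948 + 329 = 1277)
w - 41113 = 1277 - 41113 = -39836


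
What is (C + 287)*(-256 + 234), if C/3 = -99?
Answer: 220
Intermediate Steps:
C = -297 (C = 3*(-99) = -297)
(C + 287)*(-256 + 234) = (-297 + 287)*(-256 + 234) = -10*(-22) = 220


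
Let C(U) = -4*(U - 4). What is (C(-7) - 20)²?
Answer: 576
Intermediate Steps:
C(U) = 16 - 4*U (C(U) = -4*(-4 + U) = 16 - 4*U)
(C(-7) - 20)² = ((16 - 4*(-7)) - 20)² = ((16 + 28) - 20)² = (44 - 20)² = 24² = 576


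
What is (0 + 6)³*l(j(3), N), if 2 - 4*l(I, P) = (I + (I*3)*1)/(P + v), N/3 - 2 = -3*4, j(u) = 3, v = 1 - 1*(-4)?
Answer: 3348/25 ≈ 133.92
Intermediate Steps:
v = 5 (v = 1 + 4 = 5)
N = -30 (N = 6 + 3*(-3*4) = 6 + 3*(-12) = 6 - 36 = -30)
l(I, P) = ½ - I/(5 + P) (l(I, P) = ½ - (I + (I*3)*1)/(4*(P + 5)) = ½ - (I + (3*I)*1)/(4*(5 + P)) = ½ - (I + 3*I)/(4*(5 + P)) = ½ - 4*I/(4*(5 + P)) = ½ - I/(5 + P))
(0 + 6)³*l(j(3), N) = (0 + 6)³*((5 - 30 - 2*3)/(2*(5 - 30))) = 6³*((½)*(5 - 30 - 6)/(-25)) = 216*((½)*(-1/25)*(-31)) = 216*(31/50) = 3348/25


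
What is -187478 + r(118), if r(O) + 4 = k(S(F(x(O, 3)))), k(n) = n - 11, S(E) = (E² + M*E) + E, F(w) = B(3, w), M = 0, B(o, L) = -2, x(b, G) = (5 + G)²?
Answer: -187491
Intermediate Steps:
F(w) = -2
S(E) = E + E² (S(E) = (E² + 0*E) + E = (E² + 0) + E = E² + E = E + E²)
k(n) = -11 + n
r(O) = -13 (r(O) = -4 + (-11 - 2*(1 - 2)) = -4 + (-11 - 2*(-1)) = -4 + (-11 + 2) = -4 - 9 = -13)
-187478 + r(118) = -187478 - 13 = -187491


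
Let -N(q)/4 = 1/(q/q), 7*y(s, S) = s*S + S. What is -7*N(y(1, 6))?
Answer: 28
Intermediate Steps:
y(s, S) = S/7 + S*s/7 (y(s, S) = (s*S + S)/7 = (S*s + S)/7 = (S + S*s)/7 = S/7 + S*s/7)
N(q) = -4 (N(q) = -4/(q/q) = -4/1 = -4*1 = -4)
-7*N(y(1, 6)) = -7*(-4) = 28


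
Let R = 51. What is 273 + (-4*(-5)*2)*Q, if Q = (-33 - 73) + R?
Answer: -1927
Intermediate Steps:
Q = -55 (Q = (-33 - 73) + 51 = -106 + 51 = -55)
273 + (-4*(-5)*2)*Q = 273 + (-4*(-5)*2)*(-55) = 273 + (20*2)*(-55) = 273 + 40*(-55) = 273 - 2200 = -1927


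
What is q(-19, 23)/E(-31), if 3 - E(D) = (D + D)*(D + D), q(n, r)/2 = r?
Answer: -2/167 ≈ -0.011976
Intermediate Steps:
q(n, r) = 2*r
E(D) = 3 - 4*D² (E(D) = 3 - (D + D)*(D + D) = 3 - 2*D*2*D = 3 - 4*D²)
q(-19, 23)/E(-31) = (2*23)/(3 - 4*(-31)²) = 46/(3 - 4*961) = 46/(3 - 3844) = 46/(-3841) = 46*(-1/3841) = -2/167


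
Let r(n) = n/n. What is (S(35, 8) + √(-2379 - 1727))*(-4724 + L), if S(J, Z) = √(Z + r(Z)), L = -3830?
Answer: -25662 - 8554*I*√4106 ≈ -25662.0 - 5.4812e+5*I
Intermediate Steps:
r(n) = 1
S(J, Z) = √(1 + Z) (S(J, Z) = √(Z + 1) = √(1 + Z))
(S(35, 8) + √(-2379 - 1727))*(-4724 + L) = (√(1 + 8) + √(-2379 - 1727))*(-4724 - 3830) = (√9 + √(-4106))*(-8554) = (3 + I*√4106)*(-8554) = -25662 - 8554*I*√4106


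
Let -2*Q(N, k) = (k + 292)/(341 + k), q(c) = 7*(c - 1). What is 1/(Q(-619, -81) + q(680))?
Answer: 520/2471349 ≈ 0.00021041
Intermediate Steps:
q(c) = -7 + 7*c (q(c) = 7*(-1 + c) = -7 + 7*c)
Q(N, k) = -(292 + k)/(2*(341 + k)) (Q(N, k) = -(k + 292)/(2*(341 + k)) = -(292 + k)/(2*(341 + k)))
1/(Q(-619, -81) + q(680)) = 1/((-292 - 1*(-81))/(2*(341 - 81)) + (-7 + 7*680)) = 1/((½)*(-292 + 81)/260 + (-7 + 4760)) = 1/((½)*(1/260)*(-211) + 4753) = 1/(-211/520 + 4753) = 1/(2471349/520) = 520/2471349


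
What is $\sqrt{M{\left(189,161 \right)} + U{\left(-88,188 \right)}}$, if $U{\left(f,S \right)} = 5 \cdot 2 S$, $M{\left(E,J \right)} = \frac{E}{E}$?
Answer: $3 \sqrt{209} \approx 43.37$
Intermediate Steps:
$M{\left(E,J \right)} = 1$
$U{\left(f,S \right)} = 10 S$
$\sqrt{M{\left(189,161 \right)} + U{\left(-88,188 \right)}} = \sqrt{1 + 10 \cdot 188} = \sqrt{1 + 1880} = \sqrt{1881} = 3 \sqrt{209}$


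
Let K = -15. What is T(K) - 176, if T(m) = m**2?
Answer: 49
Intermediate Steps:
T(K) - 176 = (-15)**2 - 176 = 225 - 176 = 49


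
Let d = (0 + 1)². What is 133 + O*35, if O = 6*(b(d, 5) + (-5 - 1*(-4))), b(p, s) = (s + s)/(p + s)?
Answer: 273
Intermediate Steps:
d = 1 (d = 1² = 1)
b(p, s) = 2*s/(p + s) (b(p, s) = (2*s)/(p + s) = 2*s/(p + s))
O = 4 (O = 6*(2*5/(1 + 5) + (-5 - 1*(-4))) = 6*(2*5/6 + (-5 + 4)) = 6*(2*5*(⅙) - 1) = 6*(5/3 - 1) = 6*(⅔) = 4)
133 + O*35 = 133 + 4*35 = 133 + 140 = 273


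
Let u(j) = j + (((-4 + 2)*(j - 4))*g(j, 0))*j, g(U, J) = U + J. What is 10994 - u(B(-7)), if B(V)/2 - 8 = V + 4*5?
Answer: 145016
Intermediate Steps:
g(U, J) = J + U
B(V) = 56 + 2*V (B(V) = 16 + 2*(V + 4*5) = 16 + 2*(V + 20) = 16 + 2*(20 + V) = 16 + (40 + 2*V) = 56 + 2*V)
u(j) = j + j²*(8 - 2*j) (u(j) = j + (((-4 + 2)*(j - 4))*(0 + j))*j = j + ((-2*(-4 + j))*j)*j = j + ((8 - 2*j)*j)*j = j + (j*(8 - 2*j))*j = j + j²*(8 - 2*j))
10994 - u(B(-7)) = 10994 - (56 + 2*(-7))*(1 - 2*(56 + 2*(-7))² + 8*(56 + 2*(-7))) = 10994 - (56 - 14)*(1 - 2*(56 - 14)² + 8*(56 - 14)) = 10994 - 42*(1 - 2*42² + 8*42) = 10994 - 42*(1 - 2*1764 + 336) = 10994 - 42*(1 - 3528 + 336) = 10994 - 42*(-3191) = 10994 - 1*(-134022) = 10994 + 134022 = 145016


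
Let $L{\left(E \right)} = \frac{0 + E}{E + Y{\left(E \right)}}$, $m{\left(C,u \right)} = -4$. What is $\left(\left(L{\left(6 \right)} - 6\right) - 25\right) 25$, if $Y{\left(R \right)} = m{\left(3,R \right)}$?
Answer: $-700$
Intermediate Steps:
$Y{\left(R \right)} = -4$
$L{\left(E \right)} = \frac{E}{-4 + E}$ ($L{\left(E \right)} = \frac{0 + E}{E - 4} = \frac{E}{-4 + E}$)
$\left(\left(L{\left(6 \right)} - 6\right) - 25\right) 25 = \left(\left(\frac{6}{-4 + 6} - 6\right) - 25\right) 25 = \left(\left(\frac{6}{2} - 6\right) - 25\right) 25 = \left(\left(6 \cdot \frac{1}{2} - 6\right) - 25\right) 25 = \left(\left(3 - 6\right) - 25\right) 25 = \left(-3 - 25\right) 25 = \left(-28\right) 25 = -700$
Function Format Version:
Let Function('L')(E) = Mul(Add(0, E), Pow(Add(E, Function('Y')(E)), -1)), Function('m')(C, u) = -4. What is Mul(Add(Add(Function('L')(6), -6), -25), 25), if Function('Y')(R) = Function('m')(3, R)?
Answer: -700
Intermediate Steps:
Function('Y')(R) = -4
Function('L')(E) = Mul(E, Pow(Add(-4, E), -1)) (Function('L')(E) = Mul(Add(0, E), Pow(Add(E, -4), -1)) = Mul(E, Pow(Add(-4, E), -1)))
Mul(Add(Add(Function('L')(6), -6), -25), 25) = Mul(Add(Add(Mul(6, Pow(Add(-4, 6), -1)), -6), -25), 25) = Mul(Add(Add(Mul(6, Pow(2, -1)), -6), -25), 25) = Mul(Add(Add(Mul(6, Rational(1, 2)), -6), -25), 25) = Mul(Add(Add(3, -6), -25), 25) = Mul(Add(-3, -25), 25) = Mul(-28, 25) = -700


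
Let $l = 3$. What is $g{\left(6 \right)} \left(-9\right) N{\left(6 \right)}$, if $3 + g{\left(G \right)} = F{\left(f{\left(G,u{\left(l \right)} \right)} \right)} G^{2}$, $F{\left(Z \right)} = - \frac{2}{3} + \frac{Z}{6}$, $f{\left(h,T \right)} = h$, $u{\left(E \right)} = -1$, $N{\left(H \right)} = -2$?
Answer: $162$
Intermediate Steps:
$F{\left(Z \right)} = - \frac{2}{3} + \frac{Z}{6}$ ($F{\left(Z \right)} = \left(-2\right) \frac{1}{3} + Z \frac{1}{6} = - \frac{2}{3} + \frac{Z}{6}$)
$g{\left(G \right)} = -3 + G^{2} \left(- \frac{2}{3} + \frac{G}{6}\right)$ ($g{\left(G \right)} = -3 + \left(- \frac{2}{3} + \frac{G}{6}\right) G^{2} = -3 + G^{2} \left(- \frac{2}{3} + \frac{G}{6}\right)$)
$g{\left(6 \right)} \left(-9\right) N{\left(6 \right)} = \left(-3 + \frac{6^{2} \left(-4 + 6\right)}{6}\right) \left(-9\right) \left(-2\right) = \left(-3 + \frac{1}{6} \cdot 36 \cdot 2\right) \left(-9\right) \left(-2\right) = \left(-3 + 12\right) \left(-9\right) \left(-2\right) = 9 \left(-9\right) \left(-2\right) = \left(-81\right) \left(-2\right) = 162$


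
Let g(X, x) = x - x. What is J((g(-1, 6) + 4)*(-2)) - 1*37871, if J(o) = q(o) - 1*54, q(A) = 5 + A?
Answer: -37928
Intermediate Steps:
g(X, x) = 0
J(o) = -49 + o (J(o) = (5 + o) - 1*54 = (5 + o) - 54 = -49 + o)
J((g(-1, 6) + 4)*(-2)) - 1*37871 = (-49 + (0 + 4)*(-2)) - 1*37871 = (-49 + 4*(-2)) - 37871 = (-49 - 8) - 37871 = -57 - 37871 = -37928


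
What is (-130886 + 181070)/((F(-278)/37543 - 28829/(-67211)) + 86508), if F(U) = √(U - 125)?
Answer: 6910386992348766797398374198/11912297186862345667177390331 - 2127722425128547038*I*√403/11912297186862345667177390331 ≈ 0.58011 - 3.5857e-9*I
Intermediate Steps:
F(U) = √(-125 + U)
(-130886 + 181070)/((F(-278)/37543 - 28829/(-67211)) + 86508) = (-130886 + 181070)/((√(-125 - 278)/37543 - 28829/(-67211)) + 86508) = 50184/((√(-403)*(1/37543) - 28829*(-1/67211)) + 86508) = 50184/(((I*√403)*(1/37543) + 28829/67211) + 86508) = 50184/((I*√403/37543 + 28829/67211) + 86508) = 50184/((28829/67211 + I*√403/37543) + 86508) = 50184/(5814318017/67211 + I*√403/37543)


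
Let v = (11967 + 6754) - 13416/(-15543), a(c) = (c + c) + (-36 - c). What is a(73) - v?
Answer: -96806276/5181 ≈ -18685.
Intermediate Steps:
a(c) = -36 + c (a(c) = 2*c + (-36 - c) = -36 + c)
v = 96997973/5181 (v = 18721 - 13416*(-1/15543) = 18721 + 4472/5181 = 96997973/5181 ≈ 18722.)
a(73) - v = (-36 + 73) - 1*96997973/5181 = 37 - 96997973/5181 = -96806276/5181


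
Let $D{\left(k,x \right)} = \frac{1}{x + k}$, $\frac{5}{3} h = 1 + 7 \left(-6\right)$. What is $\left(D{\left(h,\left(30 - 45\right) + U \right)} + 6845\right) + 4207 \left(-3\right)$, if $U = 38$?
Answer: $- \frac{46213}{8} \approx -5776.6$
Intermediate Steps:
$h = - \frac{123}{5}$ ($h = \frac{3 \left(1 + 7 \left(-6\right)\right)}{5} = \frac{3 \left(1 - 42\right)}{5} = \frac{3}{5} \left(-41\right) = - \frac{123}{5} \approx -24.6$)
$D{\left(k,x \right)} = \frac{1}{k + x}$
$\left(D{\left(h,\left(30 - 45\right) + U \right)} + 6845\right) + 4207 \left(-3\right) = \left(\frac{1}{- \frac{123}{5} + \left(\left(30 - 45\right) + 38\right)} + 6845\right) + 4207 \left(-3\right) = \left(\frac{1}{- \frac{123}{5} + \left(-15 + 38\right)} + 6845\right) - 12621 = \left(\frac{1}{- \frac{123}{5} + 23} + 6845\right) - 12621 = \left(\frac{1}{- \frac{8}{5}} + 6845\right) - 12621 = \left(- \frac{5}{8} + 6845\right) - 12621 = \frac{54755}{8} - 12621 = - \frac{46213}{8}$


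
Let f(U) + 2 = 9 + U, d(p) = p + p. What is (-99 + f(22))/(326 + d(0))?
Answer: -35/163 ≈ -0.21472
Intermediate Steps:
d(p) = 2*p
f(U) = 7 + U (f(U) = -2 + (9 + U) = 7 + U)
(-99 + f(22))/(326 + d(0)) = (-99 + (7 + 22))/(326 + 2*0) = (-99 + 29)/(326 + 0) = -70/326 = -70*1/326 = -35/163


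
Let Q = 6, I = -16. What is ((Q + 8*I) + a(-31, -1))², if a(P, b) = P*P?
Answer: 703921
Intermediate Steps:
a(P, b) = P²
((Q + 8*I) + a(-31, -1))² = ((6 + 8*(-16)) + (-31)²)² = ((6 - 128) + 961)² = (-122 + 961)² = 839² = 703921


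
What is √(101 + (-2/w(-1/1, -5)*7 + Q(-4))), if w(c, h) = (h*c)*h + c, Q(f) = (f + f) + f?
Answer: 2*√3783/13 ≈ 9.4625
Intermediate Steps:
Q(f) = 3*f (Q(f) = 2*f + f = 3*f)
w(c, h) = c + c*h² (w(c, h) = (c*h)*h + c = c*h² + c = c + c*h²)
√(101 + (-2/w(-1/1, -5)*7 + Q(-4))) = √(101 + (-2*(-1/(1 + (-5)²))*7 + 3*(-4))) = √(101 + (-2*(-1/(1 + 25))*7 - 12)) = √(101 + (-2/((-1*26))*7 - 12)) = √(101 + (-2/(-26)*7 - 12)) = √(101 + (-2*(-1/26)*7 - 12)) = √(101 + ((1/13)*7 - 12)) = √(101 + (7/13 - 12)) = √(101 - 149/13) = √(1164/13) = 2*√3783/13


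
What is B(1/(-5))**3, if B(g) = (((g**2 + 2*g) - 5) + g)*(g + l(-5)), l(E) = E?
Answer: 47202439544/1953125 ≈ 24168.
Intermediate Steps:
B(g) = (-5 + g)*(-5 + g**2 + 3*g) (B(g) = (((g**2 + 2*g) - 5) + g)*(g - 5) = ((-5 + g**2 + 2*g) + g)*(-5 + g) = (-5 + g**2 + 3*g)*(-5 + g) = (-5 + g)*(-5 + g**2 + 3*g))
B(1/(-5))**3 = (25 + (1/(-5))**3 - 20/(-5) - 2*(1/(-5))**2)**3 = (25 + (-1/5)**3 - 20*(-1/5) - 2*(-1/5)**2)**3 = (25 - 1/125 + 4 - 2*1/25)**3 = (25 - 1/125 + 4 - 2/25)**3 = (3614/125)**3 = 47202439544/1953125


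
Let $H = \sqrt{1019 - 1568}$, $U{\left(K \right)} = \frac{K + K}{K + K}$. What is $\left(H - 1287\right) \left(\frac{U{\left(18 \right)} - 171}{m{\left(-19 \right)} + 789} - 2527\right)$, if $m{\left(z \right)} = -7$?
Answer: $\frac{74808162}{23} - \frac{174378 i \sqrt{61}}{23} \approx 3.2525 \cdot 10^{6} - 59215.0 i$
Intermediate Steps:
$U{\left(K \right)} = 1$ ($U{\left(K \right)} = \frac{2 K}{2 K} = 2 K \frac{1}{2 K} = 1$)
$H = 3 i \sqrt{61}$ ($H = \sqrt{-549} = 3 i \sqrt{61} \approx 23.431 i$)
$\left(H - 1287\right) \left(\frac{U{\left(18 \right)} - 171}{m{\left(-19 \right)} + 789} - 2527\right) = \left(3 i \sqrt{61} - 1287\right) \left(\frac{1 - 171}{-7 + 789} - 2527\right) = \left(-1287 + 3 i \sqrt{61}\right) \left(- \frac{170}{782} - 2527\right) = \left(-1287 + 3 i \sqrt{61}\right) \left(\left(-170\right) \frac{1}{782} - 2527\right) = \left(-1287 + 3 i \sqrt{61}\right) \left(- \frac{5}{23} - 2527\right) = \left(-1287 + 3 i \sqrt{61}\right) \left(- \frac{58126}{23}\right) = \frac{74808162}{23} - \frac{174378 i \sqrt{61}}{23}$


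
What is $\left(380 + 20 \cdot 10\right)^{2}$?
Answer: $336400$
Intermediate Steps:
$\left(380 + 20 \cdot 10\right)^{2} = \left(380 + 200\right)^{2} = 580^{2} = 336400$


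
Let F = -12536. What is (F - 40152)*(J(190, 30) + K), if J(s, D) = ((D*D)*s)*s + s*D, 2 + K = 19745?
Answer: -1713173660784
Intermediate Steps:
K = 19743 (K = -2 + 19745 = 19743)
J(s, D) = D*s + D²*s² (J(s, D) = (D²*s)*s + D*s = (s*D²)*s + D*s = D²*s² + D*s = D*s + D²*s²)
(F - 40152)*(J(190, 30) + K) = (-12536 - 40152)*(30*190*(1 + 30*190) + 19743) = -52688*(30*190*(1 + 5700) + 19743) = -52688*(30*190*5701 + 19743) = -52688*(32495700 + 19743) = -52688*32515443 = -1713173660784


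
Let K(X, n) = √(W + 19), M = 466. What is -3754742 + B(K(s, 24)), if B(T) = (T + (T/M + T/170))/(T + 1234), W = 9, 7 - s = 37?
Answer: -14154264077840584/3769703505 + 6158894*√7/3769703505 ≈ -3.7547e+6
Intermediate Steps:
s = -30 (s = 7 - 1*37 = 7 - 37 = -30)
K(X, n) = 2*√7 (K(X, n) = √(9 + 19) = √28 = 2*√7)
B(T) = 19964*T/(19805*(1234 + T)) (B(T) = (T + (T/466 + T/170))/(T + 1234) = (T + (T*(1/466) + T*(1/170)))/(1234 + T) = (T + (T/466 + T/170))/(1234 + T) = (T + 159*T/19805)/(1234 + T) = (19964*T/19805)/(1234 + T) = 19964*T/(19805*(1234 + T)))
-3754742 + B(K(s, 24)) = -3754742 + 19964*(2*√7)/(19805*(1234 + 2*√7)) = -3754742 + 39928*√7/(19805*(1234 + 2*√7))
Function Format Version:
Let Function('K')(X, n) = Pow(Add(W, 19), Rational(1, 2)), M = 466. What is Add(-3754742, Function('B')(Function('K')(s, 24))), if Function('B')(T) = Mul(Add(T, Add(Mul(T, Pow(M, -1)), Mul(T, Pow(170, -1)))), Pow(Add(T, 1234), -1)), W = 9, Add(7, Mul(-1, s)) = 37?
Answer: Add(Rational(-14154264077840584, 3769703505), Mul(Rational(6158894, 3769703505), Pow(7, Rational(1, 2)))) ≈ -3.7547e+6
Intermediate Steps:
s = -30 (s = Add(7, Mul(-1, 37)) = Add(7, -37) = -30)
Function('K')(X, n) = Mul(2, Pow(7, Rational(1, 2))) (Function('K')(X, n) = Pow(Add(9, 19), Rational(1, 2)) = Pow(28, Rational(1, 2)) = Mul(2, Pow(7, Rational(1, 2))))
Function('B')(T) = Mul(Rational(19964, 19805), T, Pow(Add(1234, T), -1)) (Function('B')(T) = Mul(Add(T, Add(Mul(T, Pow(466, -1)), Mul(T, Pow(170, -1)))), Pow(Add(T, 1234), -1)) = Mul(Add(T, Add(Mul(T, Rational(1, 466)), Mul(T, Rational(1, 170)))), Pow(Add(1234, T), -1)) = Mul(Add(T, Add(Mul(Rational(1, 466), T), Mul(Rational(1, 170), T))), Pow(Add(1234, T), -1)) = Mul(Add(T, Mul(Rational(159, 19805), T)), Pow(Add(1234, T), -1)) = Mul(Mul(Rational(19964, 19805), T), Pow(Add(1234, T), -1)) = Mul(Rational(19964, 19805), T, Pow(Add(1234, T), -1)))
Add(-3754742, Function('B')(Function('K')(s, 24))) = Add(-3754742, Mul(Rational(19964, 19805), Mul(2, Pow(7, Rational(1, 2))), Pow(Add(1234, Mul(2, Pow(7, Rational(1, 2)))), -1))) = Add(-3754742, Mul(Rational(39928, 19805), Pow(7, Rational(1, 2)), Pow(Add(1234, Mul(2, Pow(7, Rational(1, 2)))), -1)))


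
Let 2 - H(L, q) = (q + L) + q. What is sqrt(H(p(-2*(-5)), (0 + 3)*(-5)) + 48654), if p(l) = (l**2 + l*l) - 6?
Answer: 6*sqrt(1347) ≈ 220.21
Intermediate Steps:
p(l) = -6 + 2*l**2 (p(l) = (l**2 + l**2) - 6 = 2*l**2 - 6 = -6 + 2*l**2)
H(L, q) = 2 - L - 2*q (H(L, q) = 2 - ((q + L) + q) = 2 - ((L + q) + q) = 2 - (L + 2*q) = 2 + (-L - 2*q) = 2 - L - 2*q)
sqrt(H(p(-2*(-5)), (0 + 3)*(-5)) + 48654) = sqrt((2 - (-6 + 2*(-2*(-5))**2) - 2*(0 + 3)*(-5)) + 48654) = sqrt((2 - (-6 + 2*10**2) - 6*(-5)) + 48654) = sqrt((2 - (-6 + 2*100) - 2*(-15)) + 48654) = sqrt((2 - (-6 + 200) + 30) + 48654) = sqrt((2 - 1*194 + 30) + 48654) = sqrt((2 - 194 + 30) + 48654) = sqrt(-162 + 48654) = sqrt(48492) = 6*sqrt(1347)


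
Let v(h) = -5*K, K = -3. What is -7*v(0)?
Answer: -105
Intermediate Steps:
v(h) = 15 (v(h) = -5*(-3) = 15)
-7*v(0) = -7*15 = -105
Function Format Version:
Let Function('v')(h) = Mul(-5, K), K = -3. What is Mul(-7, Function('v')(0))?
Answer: -105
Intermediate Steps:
Function('v')(h) = 15 (Function('v')(h) = Mul(-5, -3) = 15)
Mul(-7, Function('v')(0)) = Mul(-7, 15) = -105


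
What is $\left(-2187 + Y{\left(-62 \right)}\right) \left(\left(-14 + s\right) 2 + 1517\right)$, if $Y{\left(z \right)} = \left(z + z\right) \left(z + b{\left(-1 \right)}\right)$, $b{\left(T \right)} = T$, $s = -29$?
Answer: $8049375$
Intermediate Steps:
$Y{\left(z \right)} = 2 z \left(-1 + z\right)$ ($Y{\left(z \right)} = \left(z + z\right) \left(z - 1\right) = 2 z \left(-1 + z\right)$)
$\left(-2187 + Y{\left(-62 \right)}\right) \left(\left(-14 + s\right) 2 + 1517\right) = \left(-2187 + 2 \left(-62\right) \left(-1 - 62\right)\right) \left(\left(-14 - 29\right) 2 + 1517\right) = \left(-2187 + 2 \left(-62\right) \left(-63\right)\right) \left(\left(-43\right) 2 + 1517\right) = \left(-2187 + 7812\right) \left(-86 + 1517\right) = 5625 \cdot 1431 = 8049375$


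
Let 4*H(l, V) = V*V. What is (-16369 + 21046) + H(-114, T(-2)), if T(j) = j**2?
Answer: 4681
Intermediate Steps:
H(l, V) = V**2/4 (H(l, V) = (V*V)/4 = V**2/4)
(-16369 + 21046) + H(-114, T(-2)) = (-16369 + 21046) + ((-2)**2)**2/4 = 4677 + (1/4)*4**2 = 4677 + (1/4)*16 = 4677 + 4 = 4681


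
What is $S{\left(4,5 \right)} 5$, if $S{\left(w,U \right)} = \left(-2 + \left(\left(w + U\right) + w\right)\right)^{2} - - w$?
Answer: $625$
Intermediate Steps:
$S{\left(w,U \right)} = w + \left(-2 + U + 2 w\right)^{2}$ ($S{\left(w,U \right)} = \left(-2 + \left(\left(U + w\right) + w\right)\right)^{2} + w = \left(-2 + \left(U + 2 w\right)\right)^{2} + w = \left(-2 + U + 2 w\right)^{2} + w = w + \left(-2 + U + 2 w\right)^{2}$)
$S{\left(4,5 \right)} 5 = \left(4 + \left(-2 + 5 + 2 \cdot 4\right)^{2}\right) 5 = \left(4 + \left(-2 + 5 + 8\right)^{2}\right) 5 = \left(4 + 11^{2}\right) 5 = \left(4 + 121\right) 5 = 125 \cdot 5 = 625$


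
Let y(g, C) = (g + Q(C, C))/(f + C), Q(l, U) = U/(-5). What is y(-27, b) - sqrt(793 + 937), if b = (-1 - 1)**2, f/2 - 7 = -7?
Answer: -139/20 - sqrt(1730) ≈ -48.543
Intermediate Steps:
Q(l, U) = -U/5 (Q(l, U) = U*(-1/5) = -U/5)
f = 0 (f = 14 + 2*(-7) = 14 - 14 = 0)
b = 4 (b = (-2)**2 = 4)
y(g, C) = (g - C/5)/C (y(g, C) = (g - C/5)/(0 + C) = (g - C/5)/C)
y(-27, b) - sqrt(793 + 937) = (-27 - 1/5*4)/4 - sqrt(793 + 937) = (-27 - 4/5)/4 - sqrt(1730) = (1/4)*(-139/5) - sqrt(1730) = -139/20 - sqrt(1730)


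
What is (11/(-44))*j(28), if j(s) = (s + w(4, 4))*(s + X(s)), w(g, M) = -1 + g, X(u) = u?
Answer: -434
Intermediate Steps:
j(s) = 2*s*(3 + s) (j(s) = (s + (-1 + 4))*(s + s) = (s + 3)*(2*s) = (3 + s)*(2*s) = 2*s*(3 + s))
(11/(-44))*j(28) = (11/(-44))*(2*28*(3 + 28)) = (11*(-1/44))*(2*28*31) = -1/4*1736 = -434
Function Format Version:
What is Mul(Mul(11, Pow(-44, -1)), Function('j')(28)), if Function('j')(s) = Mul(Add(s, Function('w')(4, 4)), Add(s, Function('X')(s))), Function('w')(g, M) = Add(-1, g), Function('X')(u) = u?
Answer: -434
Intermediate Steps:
Function('j')(s) = Mul(2, s, Add(3, s)) (Function('j')(s) = Mul(Add(s, Add(-1, 4)), Add(s, s)) = Mul(Add(s, 3), Mul(2, s)) = Mul(Add(3, s), Mul(2, s)) = Mul(2, s, Add(3, s)))
Mul(Mul(11, Pow(-44, -1)), Function('j')(28)) = Mul(Mul(11, Pow(-44, -1)), Mul(2, 28, Add(3, 28))) = Mul(Mul(11, Rational(-1, 44)), Mul(2, 28, 31)) = Mul(Rational(-1, 4), 1736) = -434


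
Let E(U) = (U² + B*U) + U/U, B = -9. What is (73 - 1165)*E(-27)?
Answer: -1062516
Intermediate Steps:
E(U) = 1 + U² - 9*U (E(U) = (U² - 9*U) + U/U = (U² - 9*U) + 1 = 1 + U² - 9*U)
(73 - 1165)*E(-27) = (73 - 1165)*(1 + (-27)² - 9*(-27)) = -1092*(1 + 729 + 243) = -1092*973 = -1062516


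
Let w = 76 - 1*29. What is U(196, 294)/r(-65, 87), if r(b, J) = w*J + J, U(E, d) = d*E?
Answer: 2401/174 ≈ 13.799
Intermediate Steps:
w = 47 (w = 76 - 29 = 47)
U(E, d) = E*d
r(b, J) = 48*J (r(b, J) = 47*J + J = 48*J)
U(196, 294)/r(-65, 87) = (196*294)/((48*87)) = 57624/4176 = 57624*(1/4176) = 2401/174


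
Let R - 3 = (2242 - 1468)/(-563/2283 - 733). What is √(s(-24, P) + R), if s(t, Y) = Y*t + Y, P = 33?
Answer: 27*I*√727532150213/837001 ≈ 27.515*I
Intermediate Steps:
s(t, Y) = Y + Y*t
R = 1627482/837001 (R = 3 + (2242 - 1468)/(-563/2283 - 733) = 3 + 774/(-563*1/2283 - 733) = 3 + 774/(-563/2283 - 733) = 3 + 774/(-1674002/2283) = 3 + 774*(-2283/1674002) = 3 - 883521/837001 = 1627482/837001 ≈ 1.9444)
√(s(-24, P) + R) = √(33*(1 - 24) + 1627482/837001) = √(33*(-23) + 1627482/837001) = √(-759 + 1627482/837001) = √(-633656277/837001) = 27*I*√727532150213/837001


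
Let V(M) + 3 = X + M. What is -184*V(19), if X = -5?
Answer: -2024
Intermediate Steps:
V(M) = -8 + M (V(M) = -3 + (-5 + M) = -8 + M)
-184*V(19) = -184*(-8 + 19) = -184*11 = -2024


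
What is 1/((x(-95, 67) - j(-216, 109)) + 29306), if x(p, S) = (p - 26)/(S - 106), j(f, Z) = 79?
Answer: 39/1139974 ≈ 3.4211e-5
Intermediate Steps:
x(p, S) = (-26 + p)/(-106 + S)
1/((x(-95, 67) - j(-216, 109)) + 29306) = 1/(((-26 - 95)/(-106 + 67) - 1*79) + 29306) = 1/((-121/(-39) - 79) + 29306) = 1/((-1/39*(-121) - 79) + 29306) = 1/((121/39 - 79) + 29306) = 1/(-2960/39 + 29306) = 1/(1139974/39) = 39/1139974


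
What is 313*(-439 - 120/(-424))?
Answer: -7277876/53 ≈ -1.3732e+5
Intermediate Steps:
313*(-439 - 120/(-424)) = 313*(-439 - 120*(-1/424)) = 313*(-439 + 15/53) = 313*(-23252/53) = -7277876/53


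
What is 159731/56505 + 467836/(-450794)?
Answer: 22785351617/12736057485 ≈ 1.7890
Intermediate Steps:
159731/56505 + 467836/(-450794) = 159731*(1/56505) + 467836*(-1/450794) = 159731/56505 - 233918/225397 = 22785351617/12736057485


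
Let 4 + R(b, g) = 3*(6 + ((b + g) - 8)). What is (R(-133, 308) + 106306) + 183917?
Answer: 290738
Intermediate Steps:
R(b, g) = -10 + 3*b + 3*g (R(b, g) = -4 + 3*(6 + ((b + g) - 8)) = -4 + 3*(6 + (-8 + b + g)) = -4 + 3*(-2 + b + g) = -4 + (-6 + 3*b + 3*g) = -10 + 3*b + 3*g)
(R(-133, 308) + 106306) + 183917 = ((-10 + 3*(-133) + 3*308) + 106306) + 183917 = ((-10 - 399 + 924) + 106306) + 183917 = (515 + 106306) + 183917 = 106821 + 183917 = 290738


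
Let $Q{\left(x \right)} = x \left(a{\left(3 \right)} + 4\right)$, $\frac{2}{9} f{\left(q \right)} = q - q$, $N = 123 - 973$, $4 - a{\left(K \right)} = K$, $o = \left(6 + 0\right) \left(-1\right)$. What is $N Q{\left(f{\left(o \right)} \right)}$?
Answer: $0$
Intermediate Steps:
$o = -6$ ($o = 6 \left(-1\right) = -6$)
$a{\left(K \right)} = 4 - K$
$N = -850$
$f{\left(q \right)} = 0$ ($f{\left(q \right)} = \frac{9 \left(q - q\right)}{2} = \frac{9}{2} \cdot 0 = 0$)
$Q{\left(x \right)} = 5 x$ ($Q{\left(x \right)} = x \left(\left(4 - 3\right) + 4\right) = x \left(1 + 4\right) = x 5 = 5 x$)
$N Q{\left(f{\left(o \right)} \right)} = - 850 \cdot 5 \cdot 0 = \left(-850\right) 0 = 0$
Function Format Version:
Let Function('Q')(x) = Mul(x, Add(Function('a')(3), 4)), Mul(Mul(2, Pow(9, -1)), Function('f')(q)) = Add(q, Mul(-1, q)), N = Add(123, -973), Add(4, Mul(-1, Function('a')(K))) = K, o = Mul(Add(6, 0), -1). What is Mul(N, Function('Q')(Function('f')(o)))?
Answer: 0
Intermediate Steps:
o = -6 (o = Mul(6, -1) = -6)
Function('a')(K) = Add(4, Mul(-1, K))
N = -850
Function('f')(q) = 0 (Function('f')(q) = Mul(Rational(9, 2), Add(q, Mul(-1, q))) = Mul(Rational(9, 2), 0) = 0)
Function('Q')(x) = Mul(5, x) (Function('Q')(x) = Mul(x, Add(Add(4, Mul(-1, 3)), 4)) = Mul(x, Add(Add(4, -3), 4)) = Mul(x, Add(1, 4)) = Mul(x, 5) = Mul(5, x))
Mul(N, Function('Q')(Function('f')(o))) = Mul(-850, Mul(5, 0)) = Mul(-850, 0) = 0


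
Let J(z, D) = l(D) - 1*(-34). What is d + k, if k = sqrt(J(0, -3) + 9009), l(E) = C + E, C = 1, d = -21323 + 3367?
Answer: -17956 + sqrt(9041) ≈ -17861.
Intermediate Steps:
d = -17956
l(E) = 1 + E
J(z, D) = 35 + D (J(z, D) = (1 + D) - 1*(-34) = (1 + D) + 34 = 35 + D)
k = sqrt(9041) (k = sqrt((35 - 3) + 9009) = sqrt(32 + 9009) = sqrt(9041) ≈ 95.084)
d + k = -17956 + sqrt(9041)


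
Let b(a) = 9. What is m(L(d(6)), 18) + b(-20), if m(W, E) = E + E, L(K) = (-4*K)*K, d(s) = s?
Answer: 45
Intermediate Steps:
L(K) = -4*K²
m(W, E) = 2*E
m(L(d(6)), 18) + b(-20) = 2*18 + 9 = 36 + 9 = 45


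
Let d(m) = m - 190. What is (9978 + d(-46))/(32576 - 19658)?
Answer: 4871/6459 ≈ 0.75414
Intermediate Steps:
d(m) = -190 + m
(9978 + d(-46))/(32576 - 19658) = (9978 + (-190 - 46))/(32576 - 19658) = (9978 - 236)/12918 = 9742*(1/12918) = 4871/6459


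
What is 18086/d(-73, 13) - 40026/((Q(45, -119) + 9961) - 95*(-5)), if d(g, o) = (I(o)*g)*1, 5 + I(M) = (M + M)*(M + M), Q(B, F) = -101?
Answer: -715837456/168746435 ≈ -4.2421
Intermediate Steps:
I(M) = -5 + 4*M**2 (I(M) = -5 + (M + M)*(M + M) = -5 + (2*M)*(2*M) = -5 + 4*M**2)
d(g, o) = g*(-5 + 4*o**2) (d(g, o) = ((-5 + 4*o**2)*g)*1 = (g*(-5 + 4*o**2))*1 = g*(-5 + 4*o**2))
18086/d(-73, 13) - 40026/((Q(45, -119) + 9961) - 95*(-5)) = 18086/((-73*(-5 + 4*13**2))) - 40026/((-101 + 9961) - 95*(-5)) = 18086/((-73*(-5 + 4*169))) - 40026/(9860 + 475) = 18086/((-73*(-5 + 676))) - 40026/10335 = 18086/((-73*671)) - 40026*1/10335 = 18086/(-48983) - 13342/3445 = 18086*(-1/48983) - 13342/3445 = -18086/48983 - 13342/3445 = -715837456/168746435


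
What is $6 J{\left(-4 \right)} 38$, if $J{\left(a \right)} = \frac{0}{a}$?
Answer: $0$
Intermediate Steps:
$J{\left(a \right)} = 0$
$6 J{\left(-4 \right)} 38 = 6 \cdot 0 \cdot 38 = 0 \cdot 38 = 0$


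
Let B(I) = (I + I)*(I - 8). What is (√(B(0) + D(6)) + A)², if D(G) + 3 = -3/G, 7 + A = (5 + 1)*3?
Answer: (22 + I*√14)²/4 ≈ 117.5 + 41.158*I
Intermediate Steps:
B(I) = 2*I*(-8 + I) (B(I) = (2*I)*(-8 + I) = 2*I*(-8 + I))
A = 11 (A = -7 + (5 + 1)*3 = -7 + 6*3 = -7 + 18 = 11)
D(G) = -3 - 3/G
(√(B(0) + D(6)) + A)² = (√(2*0*(-8 + 0) + (-3 - 3/6)) + 11)² = (√(2*0*(-8) + (-3 - 3*⅙)) + 11)² = (√(0 + (-3 - ½)) + 11)² = (√(0 - 7/2) + 11)² = (√(-7/2) + 11)² = (I*√14/2 + 11)² = (11 + I*√14/2)²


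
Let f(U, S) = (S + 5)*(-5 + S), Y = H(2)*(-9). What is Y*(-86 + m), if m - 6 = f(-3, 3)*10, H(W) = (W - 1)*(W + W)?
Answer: 8640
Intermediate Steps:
H(W) = 2*W*(-1 + W) (H(W) = (-1 + W)*(2*W) = 2*W*(-1 + W))
Y = -36 (Y = (2*2*(-1 + 2))*(-9) = (2*2*1)*(-9) = 4*(-9) = -36)
f(U, S) = (-5 + S)*(5 + S) (f(U, S) = (5 + S)*(-5 + S) = (-5 + S)*(5 + S))
m = -154 (m = 6 + (-25 + 3²)*10 = 6 + (-25 + 9)*10 = 6 - 16*10 = 6 - 160 = -154)
Y*(-86 + m) = -36*(-86 - 154) = -36*(-240) = 8640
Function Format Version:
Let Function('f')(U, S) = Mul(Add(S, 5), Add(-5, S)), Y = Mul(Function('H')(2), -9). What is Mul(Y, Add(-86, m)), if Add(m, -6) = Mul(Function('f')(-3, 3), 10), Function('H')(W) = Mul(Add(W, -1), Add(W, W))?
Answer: 8640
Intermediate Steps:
Function('H')(W) = Mul(2, W, Add(-1, W)) (Function('H')(W) = Mul(Add(-1, W), Mul(2, W)) = Mul(2, W, Add(-1, W)))
Y = -36 (Y = Mul(Mul(2, 2, Add(-1, 2)), -9) = Mul(Mul(2, 2, 1), -9) = Mul(4, -9) = -36)
Function('f')(U, S) = Mul(Add(-5, S), Add(5, S)) (Function('f')(U, S) = Mul(Add(5, S), Add(-5, S)) = Mul(Add(-5, S), Add(5, S)))
m = -154 (m = Add(6, Mul(Add(-25, Pow(3, 2)), 10)) = Add(6, Mul(Add(-25, 9), 10)) = Add(6, Mul(-16, 10)) = Add(6, -160) = -154)
Mul(Y, Add(-86, m)) = Mul(-36, Add(-86, -154)) = Mul(-36, -240) = 8640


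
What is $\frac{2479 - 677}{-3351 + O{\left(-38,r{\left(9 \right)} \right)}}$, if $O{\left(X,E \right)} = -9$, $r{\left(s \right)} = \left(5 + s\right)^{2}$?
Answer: $- \frac{901}{1680} \approx -0.53631$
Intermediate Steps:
$\frac{2479 - 677}{-3351 + O{\left(-38,r{\left(9 \right)} \right)}} = \frac{2479 - 677}{-3351 - 9} = \frac{1802}{-3360} = 1802 \left(- \frac{1}{3360}\right) = - \frac{901}{1680}$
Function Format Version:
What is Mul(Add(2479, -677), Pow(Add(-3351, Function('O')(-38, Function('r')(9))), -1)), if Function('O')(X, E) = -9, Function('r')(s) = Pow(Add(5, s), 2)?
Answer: Rational(-901, 1680) ≈ -0.53631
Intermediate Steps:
Mul(Add(2479, -677), Pow(Add(-3351, Function('O')(-38, Function('r')(9))), -1)) = Mul(Add(2479, -677), Pow(Add(-3351, -9), -1)) = Mul(1802, Pow(-3360, -1)) = Mul(1802, Rational(-1, 3360)) = Rational(-901, 1680)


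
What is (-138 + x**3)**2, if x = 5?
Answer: 169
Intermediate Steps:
(-138 + x**3)**2 = (-138 + 5**3)**2 = (-138 + 125)**2 = (-13)**2 = 169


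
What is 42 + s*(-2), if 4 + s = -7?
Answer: 64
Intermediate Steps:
s = -11 (s = -4 - 7 = -11)
42 + s*(-2) = 42 - 11*(-2) = 42 + 22 = 64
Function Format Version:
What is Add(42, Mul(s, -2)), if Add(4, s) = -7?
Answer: 64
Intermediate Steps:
s = -11 (s = Add(-4, -7) = -11)
Add(42, Mul(s, -2)) = Add(42, Mul(-11, -2)) = Add(42, 22) = 64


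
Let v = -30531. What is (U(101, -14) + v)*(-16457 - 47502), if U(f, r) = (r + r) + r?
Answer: 1955418507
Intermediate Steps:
U(f, r) = 3*r (U(f, r) = 2*r + r = 3*r)
(U(101, -14) + v)*(-16457 - 47502) = (3*(-14) - 30531)*(-16457 - 47502) = (-42 - 30531)*(-63959) = -30573*(-63959) = 1955418507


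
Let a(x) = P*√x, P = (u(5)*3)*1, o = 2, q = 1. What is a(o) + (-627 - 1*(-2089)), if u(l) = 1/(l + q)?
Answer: 1462 + √2/2 ≈ 1462.7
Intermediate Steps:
u(l) = 1/(1 + l) (u(l) = 1/(l + 1) = 1/(1 + l))
P = ½ (P = (3/(1 + 5))*1 = (3/6)*1 = ((⅙)*3)*1 = (½)*1 = ½ ≈ 0.50000)
a(x) = √x/2
a(o) + (-627 - 1*(-2089)) = √2/2 + (-627 - 1*(-2089)) = √2/2 + (-627 + 2089) = √2/2 + 1462 = 1462 + √2/2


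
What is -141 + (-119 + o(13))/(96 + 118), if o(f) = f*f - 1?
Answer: -30125/214 ≈ -140.77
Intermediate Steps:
o(f) = -1 + f**2 (o(f) = f**2 - 1 = -1 + f**2)
-141 + (-119 + o(13))/(96 + 118) = -141 + (-119 + (-1 + 13**2))/(96 + 118) = -141 + (-119 + (-1 + 169))/214 = -141 + (-119 + 168)*(1/214) = -141 + 49*(1/214) = -141 + 49/214 = -30125/214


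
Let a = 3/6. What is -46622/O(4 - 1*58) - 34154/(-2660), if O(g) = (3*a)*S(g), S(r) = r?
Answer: 63390497/107730 ≈ 588.42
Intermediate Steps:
a = 1/2 (a = 3*(1/6) = 1/2 ≈ 0.50000)
O(g) = 3*g/2 (O(g) = (3*(1/2))*g = 3*g/2)
-46622/O(4 - 1*58) - 34154/(-2660) = -46622*2/(3*(4 - 1*58)) - 34154/(-2660) = -46622*2/(3*(4 - 58)) - 34154*(-1/2660) = -46622/((3/2)*(-54)) + 17077/1330 = -46622/(-81) + 17077/1330 = -46622*(-1/81) + 17077/1330 = 46622/81 + 17077/1330 = 63390497/107730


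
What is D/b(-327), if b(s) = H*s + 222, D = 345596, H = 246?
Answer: -86399/20055 ≈ -4.3081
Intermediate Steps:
b(s) = 222 + 246*s (b(s) = 246*s + 222 = 222 + 246*s)
D/b(-327) = 345596/(222 + 246*(-327)) = 345596/(222 - 80442) = 345596/(-80220) = 345596*(-1/80220) = -86399/20055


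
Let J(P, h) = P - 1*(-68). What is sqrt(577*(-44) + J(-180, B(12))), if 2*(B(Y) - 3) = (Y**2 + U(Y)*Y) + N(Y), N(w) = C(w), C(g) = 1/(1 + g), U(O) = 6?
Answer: 10*I*sqrt(255) ≈ 159.69*I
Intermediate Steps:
N(w) = 1/(1 + w)
B(Y) = 3 + Y**2/2 + 1/(2*(1 + Y)) + 3*Y (B(Y) = 3 + ((Y**2 + 6*Y) + 1/(1 + Y))/2 = 3 + (Y**2 + 1/(1 + Y) + 6*Y)/2 = 3 + (Y**2/2 + 1/(2*(1 + Y)) + 3*Y) = 3 + Y**2/2 + 1/(2*(1 + Y)) + 3*Y)
J(P, h) = 68 + P (J(P, h) = P + 68 = 68 + P)
sqrt(577*(-44) + J(-180, B(12))) = sqrt(577*(-44) + (68 - 180)) = sqrt(-25388 - 112) = sqrt(-25500) = 10*I*sqrt(255)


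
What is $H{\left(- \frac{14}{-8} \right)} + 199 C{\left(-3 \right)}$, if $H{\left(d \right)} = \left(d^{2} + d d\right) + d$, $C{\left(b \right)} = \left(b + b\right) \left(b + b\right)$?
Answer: $\frac{57375}{8} \approx 7171.9$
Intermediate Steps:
$C{\left(b \right)} = 4 b^{2}$ ($C{\left(b \right)} = 2 b 2 b = 4 b^{2}$)
$H{\left(d \right)} = d + 2 d^{2}$ ($H{\left(d \right)} = \left(d^{2} + d^{2}\right) + d = 2 d^{2} + d = d + 2 d^{2}$)
$H{\left(- \frac{14}{-8} \right)} + 199 C{\left(-3 \right)} = - \frac{14}{-8} \left(1 + 2 \left(- \frac{14}{-8}\right)\right) + 199 \cdot 4 \left(-3\right)^{2} = \left(-14\right) \left(- \frac{1}{8}\right) \left(1 + 2 \left(\left(-14\right) \left(- \frac{1}{8}\right)\right)\right) + 199 \cdot 4 \cdot 9 = \frac{7 \left(1 + 2 \cdot \frac{7}{4}\right)}{4} + 199 \cdot 36 = \frac{7 \left(1 + \frac{7}{2}\right)}{4} + 7164 = \frac{7}{4} \cdot \frac{9}{2} + 7164 = \frac{63}{8} + 7164 = \frac{57375}{8}$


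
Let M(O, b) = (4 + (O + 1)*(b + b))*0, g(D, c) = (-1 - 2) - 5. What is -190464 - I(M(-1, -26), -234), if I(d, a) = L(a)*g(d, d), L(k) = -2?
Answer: -190480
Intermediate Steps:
g(D, c) = -8 (g(D, c) = -3 - 5 = -8)
M(O, b) = 0 (M(O, b) = (4 + (1 + O)*(2*b))*0 = (4 + 2*b*(1 + O))*0 = 0)
I(d, a) = 16 (I(d, a) = -2*(-8) = 16)
-190464 - I(M(-1, -26), -234) = -190464 - 1*16 = -190464 - 16 = -190480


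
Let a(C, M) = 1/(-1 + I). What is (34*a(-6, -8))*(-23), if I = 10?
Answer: -782/9 ≈ -86.889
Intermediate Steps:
a(C, M) = ⅑ (a(C, M) = 1/(-1 + 10) = 1/9 = ⅑)
(34*a(-6, -8))*(-23) = (34*(⅑))*(-23) = (34/9)*(-23) = -782/9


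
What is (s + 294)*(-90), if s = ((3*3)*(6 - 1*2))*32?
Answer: -130140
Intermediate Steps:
s = 1152 (s = (9*(6 - 2))*32 = (9*4)*32 = 36*32 = 1152)
(s + 294)*(-90) = (1152 + 294)*(-90) = 1446*(-90) = -130140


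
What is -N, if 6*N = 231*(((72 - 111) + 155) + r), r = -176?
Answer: 2310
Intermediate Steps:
N = -2310 (N = (231*(((72 - 111) + 155) - 176))/6 = (231*((-39 + 155) - 176))/6 = (231*(116 - 176))/6 = (231*(-60))/6 = (⅙)*(-13860) = -2310)
-N = -1*(-2310) = 2310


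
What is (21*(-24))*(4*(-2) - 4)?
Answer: 6048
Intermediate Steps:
(21*(-24))*(4*(-2) - 4) = -504*(-8 - 4) = -504*(-12) = 6048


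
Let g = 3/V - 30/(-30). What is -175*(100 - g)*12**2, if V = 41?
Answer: -102211200/41 ≈ -2.4930e+6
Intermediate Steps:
g = 44/41 (g = 3/41 - 30/(-30) = 3*(1/41) - 30*(-1/30) = 3/41 + 1 = 44/41 ≈ 1.0732)
-175*(100 - g)*12**2 = -175*(100 - 1*44/41)*12**2 = -175*(100 - 44/41)*144 = -175*4056/41*144 = -709800/41*144 = -102211200/41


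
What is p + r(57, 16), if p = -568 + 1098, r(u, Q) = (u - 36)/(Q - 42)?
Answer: 13759/26 ≈ 529.19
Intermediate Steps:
r(u, Q) = (-36 + u)/(-42 + Q)
p = 530
p + r(57, 16) = 530 + (-36 + 57)/(-42 + 16) = 530 + 21/(-26) = 530 - 1/26*21 = 530 - 21/26 = 13759/26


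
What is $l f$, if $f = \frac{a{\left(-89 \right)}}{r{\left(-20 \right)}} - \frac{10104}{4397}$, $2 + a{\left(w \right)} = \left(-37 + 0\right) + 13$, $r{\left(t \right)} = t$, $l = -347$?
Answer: $\frac{15226013}{43970} \approx 346.28$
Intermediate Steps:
$a{\left(w \right)} = -26$ ($a{\left(w \right)} = -2 + \left(\left(-37 + 0\right) + 13\right) = -2 + \left(-37 + 13\right) = -2 - 24 = -26$)
$f = - \frac{43879}{43970}$ ($f = - \frac{26}{-20} - \frac{10104}{4397} = \left(-26\right) \left(- \frac{1}{20}\right) - \frac{10104}{4397} = \frac{13}{10} - \frac{10104}{4397} = - \frac{43879}{43970} \approx -0.99793$)
$l f = \left(-347\right) \left(- \frac{43879}{43970}\right) = \frac{15226013}{43970}$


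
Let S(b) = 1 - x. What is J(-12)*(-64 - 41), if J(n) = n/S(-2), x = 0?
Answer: 1260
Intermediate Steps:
S(b) = 1 (S(b) = 1 - 1*0 = 1 + 0 = 1)
J(n) = n (J(n) = n/1 = n*1 = n)
J(-12)*(-64 - 41) = -12*(-64 - 41) = -12*(-105) = 1260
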